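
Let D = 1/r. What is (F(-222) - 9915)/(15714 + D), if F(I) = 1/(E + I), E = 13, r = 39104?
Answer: -81032716544/128426373713 ≈ -0.63097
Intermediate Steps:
D = 1/39104 ≈ 2.5573e-5
F(I) = 1/(13 + I)
(F(-222) - 9915)/(15714 + D) = (1/(13 - 222) - 9915)/(15714 + 1/39104) = (1/(-209) - 9915)/(614480257/39104) = (-1/209 - 9915)*(39104/614480257) = -2072236/209*39104/614480257 = -81032716544/128426373713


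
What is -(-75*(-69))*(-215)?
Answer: 1112625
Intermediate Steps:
-(-75*(-69))*(-215) = -5175*(-215) = -1*(-1112625) = 1112625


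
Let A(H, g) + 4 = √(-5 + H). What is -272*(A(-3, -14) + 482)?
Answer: -130016 - 544*I*√2 ≈ -1.3002e+5 - 769.33*I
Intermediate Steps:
A(H, g) = -4 + √(-5 + H)
-272*(A(-3, -14) + 482) = -272*((-4 + √(-5 - 3)) + 482) = -272*((-4 + √(-8)) + 482) = -272*((-4 + 2*I*√2) + 482) = -272*(478 + 2*I*√2) = -130016 - 544*I*√2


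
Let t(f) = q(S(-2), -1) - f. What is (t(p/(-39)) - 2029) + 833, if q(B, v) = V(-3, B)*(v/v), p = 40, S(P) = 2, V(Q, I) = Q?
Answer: -46721/39 ≈ -1198.0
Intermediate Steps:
q(B, v) = -3 (q(B, v) = -3*v/v = -3*1 = -3)
t(f) = -3 - f
(t(p/(-39)) - 2029) + 833 = ((-3 - 40/(-39)) - 2029) + 833 = ((-3 - 40*(-1)/39) - 2029) + 833 = ((-3 - 1*(-40/39)) - 2029) + 833 = ((-3 + 40/39) - 2029) + 833 = (-77/39 - 2029) + 833 = -79208/39 + 833 = -46721/39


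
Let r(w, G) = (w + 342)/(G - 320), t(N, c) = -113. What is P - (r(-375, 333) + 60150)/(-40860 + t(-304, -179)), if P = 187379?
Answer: 99808018888/532649 ≈ 1.8738e+5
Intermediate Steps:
r(w, G) = (342 + w)/(-320 + G)
P - (r(-375, 333) + 60150)/(-40860 + t(-304, -179)) = 187379 - ((342 - 375)/(-320 + 333) + 60150)/(-40860 - 113) = 187379 - (-33/13 + 60150)/(-40973) = 187379 - ((1/13)*(-33) + 60150)*(-1)/40973 = 187379 - (-33/13 + 60150)*(-1)/40973 = 187379 - 781917*(-1)/(13*40973) = 187379 - 1*(-781917/532649) = 187379 + 781917/532649 = 99808018888/532649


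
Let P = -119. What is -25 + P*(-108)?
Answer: 12827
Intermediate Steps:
-25 + P*(-108) = -25 - 119*(-108) = -25 + 12852 = 12827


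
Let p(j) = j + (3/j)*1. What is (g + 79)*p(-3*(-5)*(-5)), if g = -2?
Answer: -144452/25 ≈ -5778.1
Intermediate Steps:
p(j) = j + 3/j
(g + 79)*p(-3*(-5)*(-5)) = (-2 + 79)*(-3*(-5)*(-5) + 3/((-3*(-5)*(-5)))) = 77*(15*(-5) + 3/((15*(-5)))) = 77*(-75 + 3/(-75)) = 77*(-75 + 3*(-1/75)) = 77*(-75 - 1/25) = 77*(-1876/25) = -144452/25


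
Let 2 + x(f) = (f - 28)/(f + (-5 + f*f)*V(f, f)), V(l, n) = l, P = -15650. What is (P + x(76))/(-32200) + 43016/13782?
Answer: 7314997540057/2027854537800 ≈ 3.6073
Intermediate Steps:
x(f) = -2 + (-28 + f)/(f + f*(-5 + f**2)) (x(f) = -2 + (f - 28)/(f + (-5 + f*f)*f) = -2 + (-28 + f)/(f + (-5 + f**2)*f) = -2 + (-28 + f)/(f + f*(-5 + f**2)))
(P + x(76))/(-32200) + 43016/13782 = (-15650 + (-28 - 2*76**3 + 9*76)/(76*(-4 + 76**2)))/(-32200) + 43016/13782 = (-15650 + (-28 - 2*438976 + 684)/(76*(-4 + 5776)))*(-1/32200) + 43016*(1/13782) = (-15650 + (1/76)*(-28 - 877952 + 684)/5772)*(-1/32200) + 21508/6891 = (-15650 + (1/76)*(1/5772)*(-877296))*(-1/32200) + 21508/6891 = (-15650 - 18277/9139)*(-1/32200) + 21508/6891 = -143043627/9139*(-1/32200) + 21508/6891 = 143043627/294275800 + 21508/6891 = 7314997540057/2027854537800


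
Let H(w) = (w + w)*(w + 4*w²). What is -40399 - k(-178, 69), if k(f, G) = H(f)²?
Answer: -2029921306444303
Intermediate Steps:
H(w) = 2*w*(w + 4*w²) (H(w) = (2*w)*(w + 4*w²) = 2*w*(w + 4*w²))
k(f, G) = f⁴*(2 + 8*f)² (k(f, G) = (f²*(2 + 8*f))² = f⁴*(2 + 8*f)²)
-40399 - k(-178, 69) = -40399 - 4*(-178)⁴*(1 + 4*(-178))² = -40399 - 4*1003875856*(1 - 712)² = -40399 - 4*1003875856*(-711)² = -40399 - 4*1003875856*505521 = -40399 - 1*2029921306403904 = -40399 - 2029921306403904 = -2029921306444303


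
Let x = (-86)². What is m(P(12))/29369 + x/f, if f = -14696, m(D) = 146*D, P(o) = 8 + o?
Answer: -43575201/107901706 ≈ -0.40384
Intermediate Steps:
x = 7396
m(P(12))/29369 + x/f = (146*(8 + 12))/29369 + 7396/(-14696) = (146*20)*(1/29369) + 7396*(-1/14696) = 2920*(1/29369) - 1849/3674 = 2920/29369 - 1849/3674 = -43575201/107901706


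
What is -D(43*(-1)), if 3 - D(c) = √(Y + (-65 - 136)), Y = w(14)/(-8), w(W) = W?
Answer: -3 + I*√811/2 ≈ -3.0 + 14.239*I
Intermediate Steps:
Y = -7/4 (Y = 14/(-8) = 14*(-⅛) = -7/4 ≈ -1.7500)
D(c) = 3 - I*√811/2 (D(c) = 3 - √(-7/4 + (-65 - 136)) = 3 - √(-7/4 - 201) = 3 - √(-811/4) = 3 - I*√811/2)
-D(43*(-1)) = -(3 - I*√811/2) = -3 + I*√811/2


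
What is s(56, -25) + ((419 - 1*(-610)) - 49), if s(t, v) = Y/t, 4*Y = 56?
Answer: 3921/4 ≈ 980.25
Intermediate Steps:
Y = 14 (Y = (¼)*56 = 14)
s(t, v) = 14/t
s(56, -25) + ((419 - 1*(-610)) - 49) = 14/56 + ((419 - 1*(-610)) - 49) = 14*(1/56) + ((419 + 610) - 49) = ¼ + (1029 - 49) = ¼ + 980 = 3921/4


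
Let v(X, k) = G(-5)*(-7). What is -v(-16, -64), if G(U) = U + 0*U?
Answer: -35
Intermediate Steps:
G(U) = U (G(U) = U + 0 = U)
v(X, k) = 35 (v(X, k) = -5*(-7) = 35)
-v(-16, -64) = -1*35 = -35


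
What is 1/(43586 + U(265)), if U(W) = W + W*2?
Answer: 1/44381 ≈ 2.2532e-5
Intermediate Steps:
U(W) = 3*W (U(W) = W + 2*W = 3*W)
1/(43586 + U(265)) = 1/(43586 + 3*265) = 1/(43586 + 795) = 1/44381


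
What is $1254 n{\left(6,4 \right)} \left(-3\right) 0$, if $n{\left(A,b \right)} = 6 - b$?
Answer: $0$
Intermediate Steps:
$1254 n{\left(6,4 \right)} \left(-3\right) 0 = 1254 \left(6 - 4\right) \left(-3\right) 0 = 1254 \cdot 2 \left(-3\right) 0 = 1254 \left(\left(-6\right) 0\right) = 1254 \cdot 0 = 0$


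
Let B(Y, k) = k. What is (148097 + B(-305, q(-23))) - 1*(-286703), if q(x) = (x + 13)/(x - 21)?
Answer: 9565605/22 ≈ 4.3480e+5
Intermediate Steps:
q(x) = (13 + x)/(-21 + x)
(148097 + B(-305, q(-23))) - 1*(-286703) = (148097 + (13 - 23)/(-21 - 23)) - 1*(-286703) = (148097 - 10/(-44)) + 286703 = (148097 - 1/44*(-10)) + 286703 = (148097 + 5/22) + 286703 = 3258139/22 + 286703 = 9565605/22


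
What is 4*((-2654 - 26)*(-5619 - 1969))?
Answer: 81343360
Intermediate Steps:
4*((-2654 - 26)*(-5619 - 1969)) = 4*(-2680*(-7588)) = 4*20335840 = 81343360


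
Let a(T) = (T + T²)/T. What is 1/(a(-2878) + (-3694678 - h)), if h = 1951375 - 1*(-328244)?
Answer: -1/5977174 ≈ -1.6730e-7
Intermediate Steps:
h = 2279619 (h = 1951375 + 328244 = 2279619)
a(T) = (T + T²)/T
1/(a(-2878) + (-3694678 - h)) = 1/((1 - 2878) + (-3694678 - 1*2279619)) = 1/(-2877 + (-3694678 - 2279619)) = 1/(-2877 - 5974297) = 1/(-5977174) = -1/5977174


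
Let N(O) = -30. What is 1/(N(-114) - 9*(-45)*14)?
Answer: 1/5640 ≈ 0.00017730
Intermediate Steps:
1/(N(-114) - 9*(-45)*14) = 1/(-30 - 9*(-45)*14) = 1/(-30 + 405*14) = 1/(-30 + 5670) = 1/5640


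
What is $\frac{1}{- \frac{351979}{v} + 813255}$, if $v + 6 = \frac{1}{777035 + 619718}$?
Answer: $\frac{8380517}{7307125077022} \approx 1.1469 \cdot 10^{-6}$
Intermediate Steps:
$v = - \frac{8380517}{1396753}$ ($v = -6 + \frac{1}{777035 + 619718} = -6 + \frac{1}{1396753} = - \frac{8380517}{1396753} \approx -6.0$)
$\frac{1}{- \frac{351979}{v} + 813255} = \frac{1}{- \frac{351979}{- \frac{8380517}{1396753}} + 813255} = \frac{1}{\left(-351979\right) \left(- \frac{1396753}{8380517}\right) + 813255} = \frac{1}{\frac{491627724187}{8380517} + 813255} = \frac{1}{\frac{7307125077022}{8380517}} = \frac{8380517}{7307125077022}$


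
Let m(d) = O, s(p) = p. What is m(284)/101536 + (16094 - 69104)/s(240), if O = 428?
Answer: -700823/3173 ≈ -220.87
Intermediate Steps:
m(d) = 428
m(284)/101536 + (16094 - 69104)/s(240) = 428/101536 + (16094 - 69104)/240 = 428*(1/101536) - 53010*1/240 = 107/25384 - 1767/8 = -700823/3173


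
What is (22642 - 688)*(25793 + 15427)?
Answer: 904943880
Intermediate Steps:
(22642 - 688)*(25793 + 15427) = 21954*41220 = 904943880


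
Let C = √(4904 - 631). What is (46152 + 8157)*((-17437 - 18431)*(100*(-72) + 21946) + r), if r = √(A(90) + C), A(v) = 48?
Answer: -28724547556152 + 54309*√(48 + √4273) ≈ -2.8725e+13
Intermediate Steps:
C = √4273 ≈ 65.368
r = √(48 + √4273) ≈ 10.647
(46152 + 8157)*((-17437 - 18431)*(100*(-72) + 21946) + r) = (46152 + 8157)*((-17437 - 18431)*(100*(-72) + 21946) + √(48 + √4273)) = 54309*(-35868*(-7200 + 21946) + √(48 + √4273)) = 54309*(-35868*14746 + √(48 + √4273)) = 54309*(-528909528 + √(48 + √4273)) = -28724547556152 + 54309*√(48 + √4273)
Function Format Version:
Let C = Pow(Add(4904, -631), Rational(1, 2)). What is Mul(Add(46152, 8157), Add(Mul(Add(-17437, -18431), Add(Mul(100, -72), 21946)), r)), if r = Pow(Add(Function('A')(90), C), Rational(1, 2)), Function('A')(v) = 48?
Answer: Add(-28724547556152, Mul(54309, Pow(Add(48, Pow(4273, Rational(1, 2))), Rational(1, 2)))) ≈ -2.8725e+13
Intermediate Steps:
C = Pow(4273, Rational(1, 2)) ≈ 65.368
r = Pow(Add(48, Pow(4273, Rational(1, 2))), Rational(1, 2)) ≈ 10.647
Mul(Add(46152, 8157), Add(Mul(Add(-17437, -18431), Add(Mul(100, -72), 21946)), r)) = Mul(Add(46152, 8157), Add(Mul(Add(-17437, -18431), Add(Mul(100, -72), 21946)), Pow(Add(48, Pow(4273, Rational(1, 2))), Rational(1, 2)))) = Mul(54309, Add(Mul(-35868, Add(-7200, 21946)), Pow(Add(48, Pow(4273, Rational(1, 2))), Rational(1, 2)))) = Mul(54309, Add(Mul(-35868, 14746), Pow(Add(48, Pow(4273, Rational(1, 2))), Rational(1, 2)))) = Mul(54309, Add(-528909528, Pow(Add(48, Pow(4273, Rational(1, 2))), Rational(1, 2)))) = Add(-28724547556152, Mul(54309, Pow(Add(48, Pow(4273, Rational(1, 2))), Rational(1, 2))))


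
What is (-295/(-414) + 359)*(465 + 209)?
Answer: 50186377/207 ≈ 2.4245e+5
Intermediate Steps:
(-295/(-414) + 359)*(465 + 209) = (-295*(-1/414) + 359)*674 = (295/414 + 359)*674 = (148921/414)*674 = 50186377/207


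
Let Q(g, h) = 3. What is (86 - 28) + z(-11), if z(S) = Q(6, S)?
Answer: 61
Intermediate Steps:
z(S) = 3
(86 - 28) + z(-11) = (86 - 28) + 3 = 58 + 3 = 61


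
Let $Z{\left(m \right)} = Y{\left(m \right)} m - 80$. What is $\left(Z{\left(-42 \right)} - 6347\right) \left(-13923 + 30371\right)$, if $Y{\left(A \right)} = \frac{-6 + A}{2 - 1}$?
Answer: $-72552128$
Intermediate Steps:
$Y{\left(A \right)} = -6 + A$ ($Y{\left(A \right)} = \frac{-6 + A}{1} = \left(-6 + A\right) 1 = -6 + A$)
$Z{\left(m \right)} = -80 + m \left(-6 + m\right)$ ($Z{\left(m \right)} = \left(-6 + m\right) m - 80 = m \left(-6 + m\right) - 80 = -80 + m \left(-6 + m\right)$)
$\left(Z{\left(-42 \right)} - 6347\right) \left(-13923 + 30371\right) = \left(\left(-80 - 42 \left(-6 - 42\right)\right) - 6347\right) \left(-13923 + 30371\right) = \left(\left(-80 - -2016\right) - 6347\right) 16448 = \left(\left(-80 + 2016\right) - 6347\right) 16448 = \left(1936 - 6347\right) 16448 = \left(-4411\right) 16448 = -72552128$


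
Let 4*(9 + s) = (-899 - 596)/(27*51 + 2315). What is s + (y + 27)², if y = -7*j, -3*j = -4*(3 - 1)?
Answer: 616949/10224 ≈ 60.343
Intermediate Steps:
j = 8/3 (j = -(-4)*(3 - 1)/3 = -(-4)*2/3 = -⅓*(-8) = 8/3 ≈ 2.6667)
y = -56/3 (y = -7*8/3 = -56/3 ≈ -18.667)
s = -10339/1136 (s = -9 + ((-899 - 596)/(27*51 + 2315))/4 = -9 + (-1495/(1377 + 2315))/4 = -9 + (-1495/3692)/4 = -9 + (-1495*1/3692)/4 = -9 + (¼)*(-115/284) = -9 - 115/1136 = -10339/1136 ≈ -9.1012)
s + (y + 27)² = -10339/1136 + (-56/3 + 27)² = -10339/1136 + (25/3)² = -10339/1136 + 625/9 = 616949/10224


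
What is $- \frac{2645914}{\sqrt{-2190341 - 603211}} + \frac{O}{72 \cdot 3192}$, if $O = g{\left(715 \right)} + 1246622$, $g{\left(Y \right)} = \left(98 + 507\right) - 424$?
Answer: $\frac{415601}{76608} + \frac{1322957 i \sqrt{174597}}{349194} \approx 5.425 + 1583.1 i$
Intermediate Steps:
$g{\left(Y \right)} = 181$ ($g{\left(Y \right)} = 605 - 424 = 181$)
$O = 1246803$ ($O = 181 + 1246622 = 1246803$)
$- \frac{2645914}{\sqrt{-2190341 - 603211}} + \frac{O}{72 \cdot 3192} = - \frac{2645914}{\sqrt{-2190341 - 603211}} + \frac{1246803}{72 \cdot 3192} = - \frac{2645914}{\sqrt{-2793552}} + \frac{1246803}{229824} = - \frac{2645914}{4 i \sqrt{174597}} + 1246803 \cdot \frac{1}{229824} = - 2645914 \left(- \frac{i \sqrt{174597}}{698388}\right) + \frac{415601}{76608} = \frac{1322957 i \sqrt{174597}}{349194} + \frac{415601}{76608} = \frac{415601}{76608} + \frac{1322957 i \sqrt{174597}}{349194}$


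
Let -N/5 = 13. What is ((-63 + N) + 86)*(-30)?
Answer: 1260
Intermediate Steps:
N = -65 (N = -5*13 = -65)
((-63 + N) + 86)*(-30) = ((-63 - 65) + 86)*(-30) = (-128 + 86)*(-30) = -42*(-30) = 1260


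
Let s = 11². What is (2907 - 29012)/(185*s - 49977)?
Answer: 26105/27592 ≈ 0.94611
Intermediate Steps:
s = 121
(2907 - 29012)/(185*s - 49977) = (2907 - 29012)/(185*121 - 49977) = -26105/(22385 - 49977) = -26105/(-27592) = -26105*(-1/27592) = 26105/27592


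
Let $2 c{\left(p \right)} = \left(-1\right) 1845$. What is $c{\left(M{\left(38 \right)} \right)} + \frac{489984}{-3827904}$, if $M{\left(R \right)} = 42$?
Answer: $- \frac{36788869}{39874} \approx -922.63$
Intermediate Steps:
$c{\left(p \right)} = - \frac{1845}{2}$ ($c{\left(p \right)} = \frac{\left(-1\right) 1845}{2} = \frac{1}{2} \left(-1845\right) = - \frac{1845}{2}$)
$c{\left(M{\left(38 \right)} \right)} + \frac{489984}{-3827904} = - \frac{1845}{2} + \frac{489984}{-3827904} = - \frac{1845}{2} + 489984 \left(- \frac{1}{3827904}\right) = - \frac{1845}{2} - \frac{2552}{19937} = - \frac{36788869}{39874}$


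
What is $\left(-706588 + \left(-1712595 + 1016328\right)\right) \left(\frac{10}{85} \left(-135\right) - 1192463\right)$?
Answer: $\frac{28438874362555}{17} \approx 1.6729 \cdot 10^{12}$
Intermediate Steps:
$\left(-706588 + \left(-1712595 + 1016328\right)\right) \left(\frac{10}{85} \left(-135\right) - 1192463\right) = \left(-706588 - 696267\right) \left(10 \cdot \frac{1}{85} \left(-135\right) - 1192463\right) = - 1402855 \left(\frac{2}{17} \left(-135\right) - 1192463\right) = - 1402855 \left(- \frac{270}{17} - 1192463\right) = \left(-1402855\right) \left(- \frac{20272141}{17}\right) = \frac{28438874362555}{17}$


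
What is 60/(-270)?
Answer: -2/9 ≈ -0.22222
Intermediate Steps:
60/(-270) = -1/270*60 = -2/9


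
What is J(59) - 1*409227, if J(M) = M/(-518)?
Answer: -211979645/518 ≈ -4.0923e+5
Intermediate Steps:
J(M) = -M/518 (J(M) = M*(-1/518) = -M/518)
J(59) - 1*409227 = -1/518*59 - 1*409227 = -59/518 - 409227 = -211979645/518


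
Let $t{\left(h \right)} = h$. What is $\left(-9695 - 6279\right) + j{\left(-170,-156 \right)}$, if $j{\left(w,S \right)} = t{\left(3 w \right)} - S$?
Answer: $-16328$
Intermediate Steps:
$j{\left(w,S \right)} = - S + 3 w$ ($j{\left(w,S \right)} = 3 w - S = - S + 3 w$)
$\left(-9695 - 6279\right) + j{\left(-170,-156 \right)} = \left(-9695 - 6279\right) + \left(\left(-1\right) \left(-156\right) + 3 \left(-170\right)\right) = -15974 + \left(156 - 510\right) = -15974 - 354 = -16328$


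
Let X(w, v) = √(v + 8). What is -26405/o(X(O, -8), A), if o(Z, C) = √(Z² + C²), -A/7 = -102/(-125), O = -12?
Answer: -3300625/714 ≈ -4622.7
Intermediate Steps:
A = -714/125 (A = -(-714)/(-125) = -(-714)*(-1)/125 = -7*102/125 = -714/125 ≈ -5.7120)
X(w, v) = √(8 + v)
o(Z, C) = √(C² + Z²)
-26405/o(X(O, -8), A) = -26405/√((-714/125)² + (√(8 - 8))²) = -26405/√(509796/15625 + (√0)²) = -26405/√(509796/15625 + 0²) = -26405/√(509796/15625 + 0) = -26405/(√(509796/15625)) = -26405/714/125 = -26405*125/714 = -3300625/714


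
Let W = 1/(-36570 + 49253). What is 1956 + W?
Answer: 24807949/12683 ≈ 1956.0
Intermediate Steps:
W = 1/12683 ≈ 7.8846e-5
1956 + W = 1956 + 1/12683 = 24807949/12683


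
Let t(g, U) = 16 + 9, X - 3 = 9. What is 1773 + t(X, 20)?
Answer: 1798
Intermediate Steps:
X = 12 (X = 3 + 9 = 12)
t(g, U) = 25
1773 + t(X, 20) = 1773 + 25 = 1798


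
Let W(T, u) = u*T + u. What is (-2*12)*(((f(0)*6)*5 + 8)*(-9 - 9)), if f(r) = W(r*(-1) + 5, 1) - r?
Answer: 81216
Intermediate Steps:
W(T, u) = u + T*u (W(T, u) = T*u + u = u + T*u)
f(r) = 6 - 2*r (f(r) = 1*(1 + (r*(-1) + 5)) - r = 1*(1 + (-r + 5)) - r = 1*(1 + (5 - r)) - r = 1*(6 - r) - r = (6 - r) - r = 6 - 2*r)
(-2*12)*(((f(0)*6)*5 + 8)*(-9 - 9)) = (-2*12)*((((6 - 2*0)*6)*5 + 8)*(-9 - 9)) = -24*(((6 + 0)*6)*5 + 8)*(-18) = -24*((6*6)*5 + 8)*(-18) = -24*(36*5 + 8)*(-18) = -24*(180 + 8)*(-18) = -4512*(-18) = -24*(-3384) = 81216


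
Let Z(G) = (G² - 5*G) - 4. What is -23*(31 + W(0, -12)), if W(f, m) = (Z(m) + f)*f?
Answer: -713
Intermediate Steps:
Z(G) = -4 + G² - 5*G
W(f, m) = f*(-4 + f + m² - 5*m) (W(f, m) = ((-4 + m² - 5*m) + f)*f = (-4 + f + m² - 5*m)*f = f*(-4 + f + m² - 5*m))
-23*(31 + W(0, -12)) = -23*(31 + 0*(-4 + 0 + (-12)² - 5*(-12))) = -23*(31 + 0*(-4 + 0 + 144 + 60)) = -23*(31 + 0*200) = -23*(31 + 0) = -23*31 = -713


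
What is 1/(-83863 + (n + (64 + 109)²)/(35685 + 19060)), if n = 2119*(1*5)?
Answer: -54745/4591039411 ≈ -1.1924e-5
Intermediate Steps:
n = 10595 (n = 2119*5 = 10595)
1/(-83863 + (n + (64 + 109)²)/(35685 + 19060)) = 1/(-83863 + (10595 + (64 + 109)²)/(35685 + 19060)) = 1/(-83863 + (10595 + 173²)/54745) = 1/(-83863 + (10595 + 29929)*(1/54745)) = 1/(-83863 + 40524*(1/54745)) = 1/(-83863 + 40524/54745) = 1/(-4591039411/54745) = -54745/4591039411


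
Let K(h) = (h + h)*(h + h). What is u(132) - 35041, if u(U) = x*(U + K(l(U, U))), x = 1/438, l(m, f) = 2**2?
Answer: -7673881/219 ≈ -35041.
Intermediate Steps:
l(m, f) = 4
K(h) = 4*h**2 (K(h) = (2*h)*(2*h) = 4*h**2)
x = 1/438 ≈ 0.0022831
u(U) = 32/219 + U/438 (u(U) = (U + 4*4**2)/438 = (U + 4*16)/438 = (U + 64)/438 = (64 + U)/438 = 32/219 + U/438)
u(132) - 35041 = (32/219 + (1/438)*132) - 35041 = (32/219 + 22/73) - 35041 = 98/219 - 35041 = -7673881/219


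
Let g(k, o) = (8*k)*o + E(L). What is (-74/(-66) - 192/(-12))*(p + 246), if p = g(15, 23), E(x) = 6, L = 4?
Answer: 567260/11 ≈ 51569.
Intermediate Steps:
g(k, o) = 6 + 8*k*o (g(k, o) = (8*k)*o + 6 = 8*k*o + 6 = 6 + 8*k*o)
p = 2766 (p = 6 + 8*15*23 = 6 + 2760 = 2766)
(-74/(-66) - 192/(-12))*(p + 246) = (-74/(-66) - 192/(-12))*(2766 + 246) = (-74*(-1/66) - 192*(-1/12))*3012 = (37/33 + 16)*3012 = (565/33)*3012 = 567260/11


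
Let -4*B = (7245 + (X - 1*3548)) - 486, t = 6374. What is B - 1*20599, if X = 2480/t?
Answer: -272830749/12748 ≈ -21402.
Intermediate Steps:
X = 1240/3187 (X = 2480/6374 = 2480*(1/6374) = 1240/3187 ≈ 0.38908)
B = -10234697/12748 (B = -((7245 + (1240/3187 - 1*3548)) - 486)/4 = -((7245 + (1240/3187 - 3548)) - 486)/4 = -((7245 - 11306236/3187) - 486)/4 = -(11783579/3187 - 486)/4 = -¼*10234697/3187 = -10234697/12748 ≈ -802.85)
B - 1*20599 = -10234697/12748 - 1*20599 = -10234697/12748 - 20599 = -272830749/12748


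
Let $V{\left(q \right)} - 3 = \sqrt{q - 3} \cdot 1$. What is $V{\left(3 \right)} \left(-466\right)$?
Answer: $-1398$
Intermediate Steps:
$V{\left(q \right)} = 3 + \sqrt{-3 + q}$ ($V{\left(q \right)} = 3 + \sqrt{q - 3} \cdot 1 = 3 + \sqrt{-3 + q} 1 = 3 + \sqrt{-3 + q}$)
$V{\left(3 \right)} \left(-466\right) = \left(3 + \sqrt{-3 + 3}\right) \left(-466\right) = \left(3 + \sqrt{0}\right) \left(-466\right) = \left(3 + 0\right) \left(-466\right) = 3 \left(-466\right) = -1398$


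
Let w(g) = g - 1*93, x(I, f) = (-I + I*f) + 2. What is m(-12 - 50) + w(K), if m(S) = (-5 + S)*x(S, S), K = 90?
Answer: -261839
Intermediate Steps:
x(I, f) = 2 - I + I*f
w(g) = -93 + g (w(g) = g - 93 = -93 + g)
m(S) = (-5 + S)*(2 + S**2 - S) (m(S) = (-5 + S)*(2 - S + S*S) = (-5 + S)*(2 - S + S**2) = (-5 + S)*(2 + S**2 - S))
m(-12 - 50) + w(K) = (-5 + (-12 - 50))*(2 + (-12 - 50)**2 - (-12 - 50)) + (-93 + 90) = (-5 - 62)*(2 + (-62)**2 - 1*(-62)) - 3 = -67*(2 + 3844 + 62) - 3 = -67*3908 - 3 = -261836 - 3 = -261839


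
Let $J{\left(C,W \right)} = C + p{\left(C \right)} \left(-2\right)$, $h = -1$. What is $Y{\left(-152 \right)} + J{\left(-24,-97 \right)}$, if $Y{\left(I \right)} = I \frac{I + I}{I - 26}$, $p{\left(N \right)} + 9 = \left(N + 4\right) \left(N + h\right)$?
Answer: $- \frac{112638}{89} \approx -1265.6$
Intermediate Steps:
$p{\left(N \right)} = -9 + \left(-1 + N\right) \left(4 + N\right)$ ($p{\left(N \right)} = -9 + \left(N + 4\right) \left(N - 1\right) = -9 + \left(4 + N\right) \left(-1 + N\right) = -9 + \left(-1 + N\right) \left(4 + N\right)$)
$J{\left(C,W \right)} = 26 - 5 C - 2 C^{2}$ ($J{\left(C,W \right)} = C + \left(-13 + C^{2} + 3 C\right) \left(-2\right) = C - \left(-26 + 2 C^{2} + 6 C\right) = 26 - 5 C - 2 C^{2}$)
$Y{\left(I \right)} = \frac{2 I^{2}}{-26 + I}$ ($Y{\left(I \right)} = I \frac{2 I}{-26 + I} = \frac{2 I^{2}}{-26 + I}$)
$Y{\left(-152 \right)} + J{\left(-24,-97 \right)} = \frac{2 \left(-152\right)^{2}}{-26 - 152} - \left(-146 + 1152\right) = 2 \cdot 23104 \frac{1}{-178} + \left(26 + 120 - 1152\right) = 2 \cdot 23104 \left(- \frac{1}{178}\right) + \left(26 + 120 - 1152\right) = - \frac{23104}{89} - 1006 = - \frac{112638}{89}$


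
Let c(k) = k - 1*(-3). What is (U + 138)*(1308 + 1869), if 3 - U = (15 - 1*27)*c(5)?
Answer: 752949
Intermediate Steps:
c(k) = 3 + k (c(k) = k + 3 = 3 + k)
U = 99 (U = 3 - (15 - 1*27)*(3 + 5) = 3 - (15 - 27)*8 = 3 - (-12)*8 = 3 - 1*(-96) = 3 + 96 = 99)
(U + 138)*(1308 + 1869) = (99 + 138)*(1308 + 1869) = 237*3177 = 752949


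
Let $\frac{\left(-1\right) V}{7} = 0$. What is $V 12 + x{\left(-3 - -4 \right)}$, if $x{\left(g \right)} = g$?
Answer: $1$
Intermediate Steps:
$V = 0$ ($V = \left(-7\right) 0 = 0$)
$V 12 + x{\left(-3 - -4 \right)} = 0 \cdot 12 - -1 = 0 + \left(-3 + 4\right) = 0 + 1 = 1$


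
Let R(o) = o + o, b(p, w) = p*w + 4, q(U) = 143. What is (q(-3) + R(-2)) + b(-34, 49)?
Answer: -1523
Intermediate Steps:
b(p, w) = 4 + p*w
R(o) = 2*o
(q(-3) + R(-2)) + b(-34, 49) = (143 + 2*(-2)) + (4 - 34*49) = (143 - 4) + (4 - 1666) = 139 - 1662 = -1523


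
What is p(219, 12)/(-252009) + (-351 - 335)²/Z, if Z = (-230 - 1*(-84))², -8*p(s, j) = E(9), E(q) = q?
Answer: 26354322521/1193738632 ≈ 22.077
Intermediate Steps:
p(s, j) = -9/8 (p(s, j) = -⅛*9 = -9/8)
Z = 21316 (Z = (-230 + 84)² = (-146)² = 21316)
p(219, 12)/(-252009) + (-351 - 335)²/Z = -9/8/(-252009) + (-351 - 335)²/21316 = -9/8*(-1/252009) + (-686)²*(1/21316) = 1/224008 + 470596*(1/21316) = 1/224008 + 117649/5329 = 26354322521/1193738632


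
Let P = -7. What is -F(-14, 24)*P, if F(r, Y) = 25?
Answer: 175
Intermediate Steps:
-F(-14, 24)*P = -25*(-7) = -1*(-175) = 175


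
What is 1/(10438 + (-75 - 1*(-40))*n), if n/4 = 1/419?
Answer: 419/4373382 ≈ 9.5807e-5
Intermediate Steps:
n = 4/419 ≈ 0.0095465
1/(10438 + (-75 - 1*(-40))*n) = 1/(10438 + (-75 - 1*(-40))*(4/419)) = 1/(10438 + (-75 + 40)*(4/419)) = 1/(10438 - 35*4/419) = 1/(10438 - 140/419) = 1/(4373382/419) = 419/4373382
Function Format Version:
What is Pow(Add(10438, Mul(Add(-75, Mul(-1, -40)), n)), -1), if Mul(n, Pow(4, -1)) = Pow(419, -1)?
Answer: Rational(419, 4373382) ≈ 9.5807e-5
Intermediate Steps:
n = Rational(4, 419) (n = Mul(4, Pow(419, -1)) = Mul(4, Rational(1, 419)) = Rational(4, 419) ≈ 0.0095465)
Pow(Add(10438, Mul(Add(-75, Mul(-1, -40)), n)), -1) = Pow(Add(10438, Mul(Add(-75, Mul(-1, -40)), Rational(4, 419))), -1) = Pow(Add(10438, Mul(Add(-75, 40), Rational(4, 419))), -1) = Pow(Add(10438, Mul(-35, Rational(4, 419))), -1) = Pow(Add(10438, Rational(-140, 419)), -1) = Pow(Rational(4373382, 419), -1) = Rational(419, 4373382)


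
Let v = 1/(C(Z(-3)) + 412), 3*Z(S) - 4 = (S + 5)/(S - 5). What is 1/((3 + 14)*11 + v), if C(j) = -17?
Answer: 395/73866 ≈ 0.0053475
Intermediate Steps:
Z(S) = 4/3 + (5 + S)/(3*(-5 + S)) (Z(S) = 4/3 + ((S + 5)/(S - 5))/3 = 4/3 + ((5 + S)/(-5 + S))/3 = 4/3 + (5 + S)/(3*(-5 + S)))
v = 1/395 (v = 1/(-17 + 412) = 1/395 ≈ 0.0025316)
1/((3 + 14)*11 + v) = 1/((3 + 14)*11 + 1/395) = 1/(17*11 + 1/395) = 1/(187 + 1/395) = 1/(73866/395) = 395/73866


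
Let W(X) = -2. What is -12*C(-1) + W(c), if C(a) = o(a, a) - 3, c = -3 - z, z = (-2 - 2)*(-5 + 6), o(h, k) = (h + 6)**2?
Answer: -266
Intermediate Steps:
o(h, k) = (6 + h)**2
z = -4 (z = -4*1 = -4)
c = 1 (c = -3 - 1*(-4) = -3 + 4 = 1)
C(a) = -3 + (6 + a)**2 (C(a) = (6 + a)**2 - 3 = -3 + (6 + a)**2)
-12*C(-1) + W(c) = -12*(-3 + (6 - 1)**2) - 2 = -12*(-3 + 5**2) - 2 = -12*(-3 + 25) - 2 = -12*22 - 2 = -264 - 2 = -266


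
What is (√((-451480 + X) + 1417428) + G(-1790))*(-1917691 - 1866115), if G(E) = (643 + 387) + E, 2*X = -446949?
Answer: 2875692560 - 1891903*√2969894 ≈ -3.8470e+8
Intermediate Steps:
X = -446949/2 (X = (½)*(-446949) = -446949/2 ≈ -2.2347e+5)
G(E) = 1030 + E
(√((-451480 + X) + 1417428) + G(-1790))*(-1917691 - 1866115) = (√((-451480 - 446949/2) + 1417428) + (1030 - 1790))*(-1917691 - 1866115) = (√(-1349909/2 + 1417428) - 760)*(-3783806) = (√(1484947/2) - 760)*(-3783806) = (√2969894/2 - 760)*(-3783806) = (-760 + √2969894/2)*(-3783806) = 2875692560 - 1891903*√2969894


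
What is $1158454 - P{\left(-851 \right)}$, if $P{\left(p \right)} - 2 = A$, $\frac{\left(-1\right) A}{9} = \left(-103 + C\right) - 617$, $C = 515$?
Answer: $1156607$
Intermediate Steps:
$A = 1845$ ($A = - 9 \left(\left(-103 + 515\right) - 617\right) = - 9 \left(412 - 617\right) = \left(-9\right) \left(-205\right) = 1845$)
$P{\left(p \right)} = 1847$ ($P{\left(p \right)} = 2 + 1845 = 1847$)
$1158454 - P{\left(-851 \right)} = 1158454 - 1847 = 1156607$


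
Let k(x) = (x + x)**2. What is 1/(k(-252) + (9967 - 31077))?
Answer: 1/232906 ≈ 4.2936e-6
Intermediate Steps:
k(x) = 4*x**2 (k(x) = (2*x)**2 = 4*x**2)
1/(k(-252) + (9967 - 31077)) = 1/(4*(-252)**2 + (9967 - 31077)) = 1/(4*63504 - 21110) = 1/(254016 - 21110) = 1/232906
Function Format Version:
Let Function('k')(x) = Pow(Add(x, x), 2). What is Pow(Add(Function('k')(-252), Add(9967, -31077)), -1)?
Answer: Rational(1, 232906) ≈ 4.2936e-6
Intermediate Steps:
Function('k')(x) = Mul(4, Pow(x, 2)) (Function('k')(x) = Pow(Mul(2, x), 2) = Mul(4, Pow(x, 2)))
Pow(Add(Function('k')(-252), Add(9967, -31077)), -1) = Pow(Add(Mul(4, Pow(-252, 2)), Add(9967, -31077)), -1) = Pow(Add(Mul(4, 63504), -21110), -1) = Pow(Add(254016, -21110), -1) = Pow(232906, -1) = Rational(1, 232906)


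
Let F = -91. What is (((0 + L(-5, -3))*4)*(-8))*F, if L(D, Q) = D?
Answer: -14560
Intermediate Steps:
(((0 + L(-5, -3))*4)*(-8))*F = (((0 - 5)*4)*(-8))*(-91) = (-5*4*(-8))*(-91) = -20*(-8)*(-91) = 160*(-91) = -14560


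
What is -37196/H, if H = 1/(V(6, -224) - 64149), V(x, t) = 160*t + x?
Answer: 3718967668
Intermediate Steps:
V(x, t) = x + 160*t
H = -1/99983 (H = 1/((6 + 160*(-224)) - 64149) = 1/((6 - 35840) - 64149) = 1/(-35834 - 64149) = 1/(-99983) = -1/99983 ≈ -1.0002e-5)
-37196/H = -37196/(-1/99983) = -37196*(-99983) = 3718967668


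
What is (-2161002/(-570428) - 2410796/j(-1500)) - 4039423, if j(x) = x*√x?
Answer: -1152098911021/285214 - 602699*I*√15/56250 ≈ -4.0394e+6 - 41.498*I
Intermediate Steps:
j(x) = x^(3/2)
(-2161002/(-570428) - 2410796/j(-1500)) - 4039423 = (-2161002/(-570428) - 2410796*I*√15/225000) - 4039423 = (-2161002*(-1/570428) - 2410796*I*√15/225000) - 4039423 = (1080501/285214 - 602699*I*√15/56250) - 4039423 = -1152098911021/285214 - 602699*I*√15/56250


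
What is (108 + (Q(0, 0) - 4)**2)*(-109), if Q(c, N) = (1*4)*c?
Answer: -13516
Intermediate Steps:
Q(c, N) = 4*c
(108 + (Q(0, 0) - 4)**2)*(-109) = (108 + (4*0 - 4)**2)*(-109) = (108 + (0 - 4)**2)*(-109) = (108 + (-4)**2)*(-109) = (108 + 16)*(-109) = 124*(-109) = -13516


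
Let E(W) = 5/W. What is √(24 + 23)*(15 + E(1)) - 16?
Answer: -16 + 20*√47 ≈ 121.11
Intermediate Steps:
√(24 + 23)*(15 + E(1)) - 16 = √(24 + 23)*(15 + 5/1) - 16 = √47*(15 + 5*1) - 16 = √47*(15 + 5) - 16 = √47*20 - 16 = 20*√47 - 16 = -16 + 20*√47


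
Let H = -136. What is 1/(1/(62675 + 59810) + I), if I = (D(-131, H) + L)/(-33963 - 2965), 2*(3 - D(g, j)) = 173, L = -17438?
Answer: 9046252160/4292315711 ≈ 2.1075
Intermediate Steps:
D(g, j) = -167/2 (D(g, j) = 3 - 1/2*173 = 3 - 173/2 = -167/2)
I = 35043/73856 (I = (-167/2 - 17438)/(-33963 - 2965) = -35043/2/(-36928) = -35043/2*(-1/36928) = 35043/73856 ≈ 0.47448)
1/(1/(62675 + 59810) + I) = 1/(1/(62675 + 59810) + 35043/73856) = 1/(1/122485 + 35043/73856) = 1/(4292315711/9046252160) = 9046252160/4292315711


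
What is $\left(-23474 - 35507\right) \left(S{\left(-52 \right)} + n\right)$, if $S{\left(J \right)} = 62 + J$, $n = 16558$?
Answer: $-977197208$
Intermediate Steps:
$\left(-23474 - 35507\right) \left(S{\left(-52 \right)} + n\right) = \left(-23474 - 35507\right) \left(\left(62 - 52\right) + 16558\right) = - 58981 \left(10 + 16558\right) = \left(-58981\right) 16568 = -977197208$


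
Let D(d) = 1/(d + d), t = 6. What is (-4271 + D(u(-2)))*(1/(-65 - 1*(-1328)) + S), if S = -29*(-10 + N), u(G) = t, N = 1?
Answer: -4223646161/3789 ≈ -1.1147e+6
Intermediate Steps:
u(G) = 6
D(d) = 1/(2*d)
S = 261 (S = -29*(-10 + 1) = -29*(-9) = 261)
(-4271 + D(u(-2)))*(1/(-65 - 1*(-1328)) + S) = (-4271 + (½)/6)*(1/(-65 - 1*(-1328)) + 261) = (-4271 + (½)*(⅙))*(1/(-65 + 1328) + 261) = (-4271 + 1/12)*(1/1263 + 261) = -51251*(1/1263 + 261)/12 = -51251/12*329644/1263 = -4223646161/3789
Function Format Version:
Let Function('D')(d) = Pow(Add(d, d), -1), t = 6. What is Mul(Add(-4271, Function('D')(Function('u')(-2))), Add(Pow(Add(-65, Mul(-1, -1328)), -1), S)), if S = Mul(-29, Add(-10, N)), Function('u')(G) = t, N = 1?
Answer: Rational(-4223646161, 3789) ≈ -1.1147e+6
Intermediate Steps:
Function('u')(G) = 6
Function('D')(d) = Mul(Rational(1, 2), Pow(d, -1)) (Function('D')(d) = Pow(Mul(2, d), -1) = Mul(Rational(1, 2), Pow(d, -1)))
S = 261 (S = Mul(-29, Add(-10, 1)) = Mul(-29, -9) = 261)
Mul(Add(-4271, Function('D')(Function('u')(-2))), Add(Pow(Add(-65, Mul(-1, -1328)), -1), S)) = Mul(Add(-4271, Mul(Rational(1, 2), Pow(6, -1))), Add(Pow(Add(-65, Mul(-1, -1328)), -1), 261)) = Mul(Add(-4271, Mul(Rational(1, 2), Rational(1, 6))), Add(Pow(Add(-65, 1328), -1), 261)) = Mul(Add(-4271, Rational(1, 12)), Add(Pow(1263, -1), 261)) = Mul(Rational(-51251, 12), Add(Rational(1, 1263), 261)) = Mul(Rational(-51251, 12), Rational(329644, 1263)) = Rational(-4223646161, 3789)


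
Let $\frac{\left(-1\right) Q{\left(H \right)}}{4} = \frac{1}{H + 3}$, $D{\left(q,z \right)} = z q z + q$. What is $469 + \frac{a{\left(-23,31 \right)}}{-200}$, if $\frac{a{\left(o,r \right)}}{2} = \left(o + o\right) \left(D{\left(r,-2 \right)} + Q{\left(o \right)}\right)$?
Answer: $\frac{67549}{125} \approx 540.39$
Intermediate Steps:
$D{\left(q,z \right)} = q + q z^{2}$ ($D{\left(q,z \right)} = q z z + q = q z^{2} + q = q + q z^{2}$)
$Q{\left(H \right)} = - \frac{4}{3 + H}$ ($Q{\left(H \right)} = - \frac{4}{H + 3} = - \frac{4}{3 + H}$)
$a{\left(o,r \right)} = 4 o \left(- \frac{4}{3 + o} + 5 r\right)$ ($a{\left(o,r \right)} = 2 \left(o + o\right) \left(r \left(1 + \left(-2\right)^{2}\right) - \frac{4}{3 + o}\right) = 2 \cdot 2 o \left(r \left(1 + 4\right) - \frac{4}{3 + o}\right) = 2 \cdot 2 o \left(r 5 - \frac{4}{3 + o}\right) = 2 \cdot 2 o \left(5 r - \frac{4}{3 + o}\right) = 2 \cdot 2 o \left(- \frac{4}{3 + o} + 5 r\right) = 4 o \left(- \frac{4}{3 + o} + 5 r\right)$)
$469 + \frac{a{\left(-23,31 \right)}}{-200} = 469 + \frac{4 \left(-23\right) \frac{1}{3 - 23} \left(-4 + 5 \cdot 31 \left(3 - 23\right)\right)}{-200} = 469 - \frac{4 \left(-23\right) \frac{1}{-20} \left(-4 + 5 \cdot 31 \left(-20\right)\right)}{200} = 469 - \frac{4 \left(-23\right) \left(- \frac{1}{20}\right) \left(-4 - 3100\right)}{200} = 469 - \frac{4 \left(-23\right) \left(- \frac{1}{20}\right) \left(-3104\right)}{200} = 469 - - \frac{8924}{125} = 469 + \frac{8924}{125} = \frac{67549}{125}$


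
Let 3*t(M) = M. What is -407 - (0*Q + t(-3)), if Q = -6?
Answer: -406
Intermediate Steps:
t(M) = M/3
-407 - (0*Q + t(-3)) = -407 - (0*(-6) + (1/3)*(-3)) = -407 - (0 - 1) = -407 - 1*(-1) = -407 + 1 = -406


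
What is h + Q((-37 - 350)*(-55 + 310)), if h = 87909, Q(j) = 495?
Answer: 88404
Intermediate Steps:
h + Q((-37 - 350)*(-55 + 310)) = 87909 + 495 = 88404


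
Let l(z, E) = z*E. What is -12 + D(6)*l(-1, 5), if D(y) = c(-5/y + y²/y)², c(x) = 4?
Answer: -92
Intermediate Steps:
l(z, E) = E*z
D(y) = 16 (D(y) = 4² = 16)
-12 + D(6)*l(-1, 5) = -12 + 16*(5*(-1)) = -12 + 16*(-5) = -12 - 80 = -92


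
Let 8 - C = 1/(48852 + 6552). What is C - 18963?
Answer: -1050182821/55404 ≈ -18955.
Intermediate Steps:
C = 443231/55404 (C = 8 - 1/(48852 + 6552) = 8 - 1/55404 = 443231/55404 ≈ 8.0000)
C - 18963 = 443231/55404 - 18963 = -1050182821/55404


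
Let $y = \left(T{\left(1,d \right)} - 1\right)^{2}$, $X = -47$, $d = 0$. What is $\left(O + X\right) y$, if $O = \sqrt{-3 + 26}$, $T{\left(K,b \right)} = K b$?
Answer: $-47 + \sqrt{23} \approx -42.204$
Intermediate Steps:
$y = 1$ ($y = \left(1 \cdot 0 - 1\right)^{2} = \left(0 - 1\right)^{2} = \left(-1\right)^{2} = 1$)
$O = \sqrt{23} \approx 4.7958$
$\left(O + X\right) y = \left(\sqrt{23} - 47\right) 1 = \left(-47 + \sqrt{23}\right) 1 = -47 + \sqrt{23}$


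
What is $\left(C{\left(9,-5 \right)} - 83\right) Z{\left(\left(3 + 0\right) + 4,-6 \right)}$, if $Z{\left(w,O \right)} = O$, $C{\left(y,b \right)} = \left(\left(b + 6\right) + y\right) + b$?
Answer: $468$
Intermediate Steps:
$C{\left(y,b \right)} = 6 + y + 2 b$ ($C{\left(y,b \right)} = \left(\left(6 + b\right) + y\right) + b = \left(6 + b + y\right) + b = 6 + y + 2 b$)
$\left(C{\left(9,-5 \right)} - 83\right) Z{\left(\left(3 + 0\right) + 4,-6 \right)} = \left(\left(6 + 9 + 2 \left(-5\right)\right) - 83\right) \left(-6\right) = \left(\left(6 + 9 - 10\right) - 83\right) \left(-6\right) = \left(5 - 83\right) \left(-6\right) = \left(-78\right) \left(-6\right) = 468$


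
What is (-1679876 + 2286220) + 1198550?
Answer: 1804894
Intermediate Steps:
(-1679876 + 2286220) + 1198550 = 606344 + 1198550 = 1804894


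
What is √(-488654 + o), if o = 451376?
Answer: 3*I*√4142 ≈ 193.08*I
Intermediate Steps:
√(-488654 + o) = √(-488654 + 451376) = √(-37278) = 3*I*√4142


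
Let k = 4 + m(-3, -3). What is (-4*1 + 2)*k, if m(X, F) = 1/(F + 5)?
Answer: -9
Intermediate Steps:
m(X, F) = 1/(5 + F)
k = 9/2 (k = 4 + 1/(5 - 3) = 4 + 1/2 = 4 + ½ = 9/2 ≈ 4.5000)
(-4*1 + 2)*k = (-4*1 + 2)*(9/2) = (-4 + 2)*(9/2) = -2*9/2 = -9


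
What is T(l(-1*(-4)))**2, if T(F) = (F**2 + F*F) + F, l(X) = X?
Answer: 1296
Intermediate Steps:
T(F) = F + 2*F**2 (T(F) = (F**2 + F**2) + F = 2*F**2 + F = F + 2*F**2)
T(l(-1*(-4)))**2 = ((-1*(-4))*(1 + 2*(-1*(-4))))**2 = (4*(1 + 2*4))**2 = (4*(1 + 8))**2 = (4*9)**2 = 36**2 = 1296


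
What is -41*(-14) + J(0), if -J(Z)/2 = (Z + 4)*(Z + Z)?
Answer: 574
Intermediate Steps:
J(Z) = -4*Z*(4 + Z) (J(Z) = -2*(Z + 4)*(Z + Z) = -2*(4 + Z)*2*Z = -4*Z*(4 + Z))
-41*(-14) + J(0) = -41*(-14) - 4*0*(4 + 0) = 574 - 4*0*4 = 574 + 0 = 574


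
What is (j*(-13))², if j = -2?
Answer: 676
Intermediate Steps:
(j*(-13))² = (-2*(-13))² = 26² = 676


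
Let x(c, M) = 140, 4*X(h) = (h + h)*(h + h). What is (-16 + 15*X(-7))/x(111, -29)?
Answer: 719/140 ≈ 5.1357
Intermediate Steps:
X(h) = h**2 (X(h) = ((h + h)*(h + h))/4 = ((2*h)*(2*h))/4 = (4*h**2)/4 = h**2)
(-16 + 15*X(-7))/x(111, -29) = (-16 + 15*(-7)**2)/140 = (-16 + 15*49)*(1/140) = (-16 + 735)*(1/140) = 719*(1/140) = 719/140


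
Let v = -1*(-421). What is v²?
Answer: 177241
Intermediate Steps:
v = 421
v² = 421² = 177241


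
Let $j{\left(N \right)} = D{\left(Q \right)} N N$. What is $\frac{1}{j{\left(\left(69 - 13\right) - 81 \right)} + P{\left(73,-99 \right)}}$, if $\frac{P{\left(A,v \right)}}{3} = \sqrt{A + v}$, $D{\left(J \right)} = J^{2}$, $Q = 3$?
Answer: $\frac{625}{3515651} - \frac{i \sqrt{26}}{10546953} \approx 0.00017778 - 4.8346 \cdot 10^{-7} i$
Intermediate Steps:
$j{\left(N \right)} = 9 N^{2}$ ($j{\left(N \right)} = 3^{2} N N = 9 N N = 9 N^{2}$)
$P{\left(A,v \right)} = 3 \sqrt{A + v}$
$\frac{1}{j{\left(\left(69 - 13\right) - 81 \right)} + P{\left(73,-99 \right)}} = \frac{1}{9 \left(\left(69 - 13\right) - 81\right)^{2} + 3 \sqrt{73 - 99}} = \frac{1}{9 \left(56 - 81\right)^{2} + 3 \sqrt{-26}} = \frac{1}{9 \left(-25\right)^{2} + 3 i \sqrt{26}} = \frac{1}{9 \cdot 625 + 3 i \sqrt{26}} = \frac{1}{5625 + 3 i \sqrt{26}}$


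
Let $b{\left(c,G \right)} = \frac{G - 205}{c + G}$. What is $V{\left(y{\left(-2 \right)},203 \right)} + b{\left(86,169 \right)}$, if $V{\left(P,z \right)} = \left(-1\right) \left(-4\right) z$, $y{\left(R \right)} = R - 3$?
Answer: $\frac{69008}{85} \approx 811.86$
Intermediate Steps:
$y{\left(R \right)} = -3 + R$
$b{\left(c,G \right)} = \frac{-205 + G}{G + c}$
$V{\left(P,z \right)} = 4 z$
$V{\left(y{\left(-2 \right)},203 \right)} + b{\left(86,169 \right)} = 4 \cdot 203 + \frac{-205 + 169}{169 + 86} = 812 + \frac{1}{255} \left(-36\right) = 812 - \frac{12}{85} = \frac{69008}{85}$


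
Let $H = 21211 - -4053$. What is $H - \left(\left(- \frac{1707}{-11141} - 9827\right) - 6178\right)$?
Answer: $\frac{459776222}{11141} \approx 41269.0$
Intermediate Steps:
$H = 25264$ ($H = 21211 + 4053 = 25264$)
$H - \left(\left(- \frac{1707}{-11141} - 9827\right) - 6178\right) = 25264 - \left(\left(- \frac{1707}{-11141} - 9827\right) - 6178\right) = 25264 - \left(\left(\left(-1707\right) \left(- \frac{1}{11141}\right) - 9827\right) - 6178\right) = 25264 - \left(\left(\frac{1707}{11141} - 9827\right) - 6178\right) = 25264 - \left(- \frac{109480900}{11141} - 6178\right) = 25264 - - \frac{178309998}{11141} = 25264 + \frac{178309998}{11141} = \frac{459776222}{11141}$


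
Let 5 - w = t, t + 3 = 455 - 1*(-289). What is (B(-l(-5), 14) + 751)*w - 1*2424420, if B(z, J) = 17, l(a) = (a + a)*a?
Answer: -2989668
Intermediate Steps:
l(a) = 2*a² (l(a) = (2*a)*a = 2*a²)
t = 741 (t = -3 + (455 - 1*(-289)) = -3 + (455 + 289) = -3 + 744 = 741)
w = -736 (w = 5 - 1*741 = 5 - 741 = -736)
(B(-l(-5), 14) + 751)*w - 1*2424420 = (17 + 751)*(-736) - 1*2424420 = 768*(-736) - 2424420 = -565248 - 2424420 = -2989668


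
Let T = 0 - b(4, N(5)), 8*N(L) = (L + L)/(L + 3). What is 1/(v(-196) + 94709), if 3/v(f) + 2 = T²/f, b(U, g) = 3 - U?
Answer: 131/12406683 ≈ 1.0559e-5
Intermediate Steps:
N(L) = L/(4*(3 + L)) (N(L) = ((L + L)/(L + 3))/8 = ((2*L)/(3 + L))/8 = (2*L/(3 + L))/8 = L/(4*(3 + L)))
T = 1 (T = 0 - (3 - 1*4) = 0 - (3 - 4) = 0 - 1*(-1) = 0 + 1 = 1)
v(f) = 3/(-2 + 1/f) (v(f) = 3/(-2 + 1²/f) = 3/(-2 + 1/f))
1/(v(-196) + 94709) = 1/(-3*(-196)/(-1 + 2*(-196)) + 94709) = 1/(-3*(-196)/(-1 - 392) + 94709) = 1/(-3*(-196)/(-393) + 94709) = 1/(-3*(-196)*(-1/393) + 94709) = 1/(-196/131 + 94709) = 1/(12406683/131) = 131/12406683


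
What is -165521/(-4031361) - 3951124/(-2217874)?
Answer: 8147755961059/4470525373257 ≈ 1.8225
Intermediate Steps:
-165521/(-4031361) - 3951124/(-2217874) = -165521*(-1/4031361) - 3951124*(-1/2217874) = 165521/4031361 + 1975562/1108937 = 8147755961059/4470525373257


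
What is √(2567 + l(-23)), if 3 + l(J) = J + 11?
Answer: 2*√638 ≈ 50.517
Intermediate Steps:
l(J) = 8 + J (l(J) = -3 + (J + 11) = -3 + (11 + J) = 8 + J)
√(2567 + l(-23)) = √(2567 + (8 - 23)) = √(2567 - 15) = √2552 = 2*√638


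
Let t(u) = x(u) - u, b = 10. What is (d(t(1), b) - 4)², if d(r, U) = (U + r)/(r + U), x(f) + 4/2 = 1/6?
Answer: 9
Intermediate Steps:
x(f) = -11/6 (x(f) = -2 + 1/6 = -2 + ⅙ = -11/6)
t(u) = -11/6 - u
d(r, U) = 1 (d(r, U) = (U + r)/(U + r) = 1)
(d(t(1), b) - 4)² = (1 - 4)² = (-3)² = 9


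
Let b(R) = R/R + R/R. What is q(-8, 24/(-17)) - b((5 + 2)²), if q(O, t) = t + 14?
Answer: 180/17 ≈ 10.588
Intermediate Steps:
q(O, t) = 14 + t
b(R) = 2 (b(R) = 1 + 1 = 2)
q(-8, 24/(-17)) - b((5 + 2)²) = (14 + 24/(-17)) - 1*2 = (14 + 24*(-1/17)) - 2 = (14 - 24/17) - 2 = 214/17 - 2 = 180/17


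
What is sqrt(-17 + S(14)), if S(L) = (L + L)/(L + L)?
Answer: 4*I ≈ 4.0*I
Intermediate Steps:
S(L) = 1 (S(L) = (2*L)/((2*L)) = (2*L)*(1/(2*L)) = 1)
sqrt(-17 + S(14)) = sqrt(-17 + 1) = sqrt(-16) = 4*I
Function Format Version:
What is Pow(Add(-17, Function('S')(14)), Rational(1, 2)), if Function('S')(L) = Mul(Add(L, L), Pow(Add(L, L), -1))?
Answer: Mul(4, I) ≈ Mul(4.0000, I)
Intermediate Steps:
Function('S')(L) = 1 (Function('S')(L) = Mul(Mul(2, L), Pow(Mul(2, L), -1)) = Mul(Mul(2, L), Mul(Rational(1, 2), Pow(L, -1))) = 1)
Pow(Add(-17, Function('S')(14)), Rational(1, 2)) = Pow(Add(-17, 1), Rational(1, 2)) = Pow(-16, Rational(1, 2)) = Mul(4, I)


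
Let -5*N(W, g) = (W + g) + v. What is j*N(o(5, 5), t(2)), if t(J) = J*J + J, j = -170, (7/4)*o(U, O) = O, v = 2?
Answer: 2584/7 ≈ 369.14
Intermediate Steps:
o(U, O) = 4*O/7
t(J) = J + J² (t(J) = J² + J = J + J²)
N(W, g) = -⅖ - W/5 - g/5 (N(W, g) = -((W + g) + 2)/5 = -(2 + W + g)/5 = -⅖ - W/5 - g/5)
j*N(o(5, 5), t(2)) = -170*(-⅖ - 4*5/35 - 2*(1 + 2)/5) = -170*(-⅖ - ⅕*20/7 - 2*3/5) = -170*(-⅖ - 4/7 - ⅕*6) = -170*(-⅖ - 4/7 - 6/5) = -170*(-76/35) = 2584/7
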